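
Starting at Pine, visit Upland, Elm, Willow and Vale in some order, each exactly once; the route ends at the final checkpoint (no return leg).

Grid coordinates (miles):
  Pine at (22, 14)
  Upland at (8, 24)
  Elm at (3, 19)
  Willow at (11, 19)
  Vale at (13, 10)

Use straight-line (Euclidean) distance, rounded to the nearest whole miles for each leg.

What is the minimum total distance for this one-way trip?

Minimum one-way distance = 32 miles.

There are 4! = 24 possible orderings.
Pine→Upland→Elm→Willow→Vale: 17+7+8+9 = 41
Pine→Upland→Elm→Vale→Willow: 17+7+13+9 = 46
Pine→Upland→Willow→Elm→Vale: 17+6+8+13 = 44
Pine→Upland→Willow→Vale→Elm: 17+6+9+13 = 45
Pine→Upland→Vale→Elm→Willow: 17+15+13+8 = 53
Pine→Upland→Vale→Willow→Elm: 17+15+9+8 = 49
Pine→Elm→Upland→Willow→Vale: 20+7+6+9 = 42
Pine→Elm→Upland→Vale→Willow: 20+7+15+9 = 51
Pine→Elm→Willow→Upland→Vale: 20+8+6+15 = 49
Pine→Elm→Willow→Vale→Upland: 20+8+9+15 = 52
Pine→Elm→Vale→Upland→Willow: 20+13+15+6 = 54
Pine→Elm→Vale→Willow→Upland: 20+13+9+6 = 48
Pine→Willow→Upland→Elm→Vale: 12+6+7+13 = 38
Pine→Willow→Upland→Vale→Elm: 12+6+15+13 = 46
… (10 more)
Pine→Vale→Willow→Upland→Elm: 10+9+6+7 = 32  ← best
The minimum is 32.
One shortest path: Pine → Vale → Willow → Upland → Elm.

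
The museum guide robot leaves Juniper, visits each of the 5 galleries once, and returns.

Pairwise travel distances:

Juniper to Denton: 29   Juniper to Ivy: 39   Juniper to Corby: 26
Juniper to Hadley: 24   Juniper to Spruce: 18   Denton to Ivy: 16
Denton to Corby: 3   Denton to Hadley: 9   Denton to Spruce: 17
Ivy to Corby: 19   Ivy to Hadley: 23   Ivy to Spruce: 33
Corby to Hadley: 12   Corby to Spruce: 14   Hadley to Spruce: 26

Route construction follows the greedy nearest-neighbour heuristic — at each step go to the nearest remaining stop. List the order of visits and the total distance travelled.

Total distance 106 via the nearest-neighbour route Juniper → Spruce → Corby → Denton → Hadley → Ivy → Juniper.

At Juniper the remaining stops are Spruce 18, Hadley 24, Corby 26, Denton 29, Ivy 39; go to Spruce.
At Spruce the remaining stops are Corby 14, Denton 17, Hadley 26, Ivy 33; go to Corby.
At Corby the remaining stops are Denton 3, Hadley 12, Ivy 19; go to Denton.
At Denton the remaining stops are Hadley 9, Ivy 16; go to Hadley.
At Hadley the remaining stops are Ivy 23; go to Ivy.
Return Ivy→Juniper: 39.
Total = 18 + 14 + 3 + 9 + 23 + 39 = 106.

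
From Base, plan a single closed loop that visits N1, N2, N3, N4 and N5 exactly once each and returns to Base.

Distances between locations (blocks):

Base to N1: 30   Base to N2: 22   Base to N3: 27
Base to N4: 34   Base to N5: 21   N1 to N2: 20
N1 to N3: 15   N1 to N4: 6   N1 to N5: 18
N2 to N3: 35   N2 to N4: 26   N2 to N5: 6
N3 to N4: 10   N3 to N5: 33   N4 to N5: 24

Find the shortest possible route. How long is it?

89 blocks — the shortest possible round trip.

There are 60 distinct closed tours to check (reversals are equivalent).
Base-N1-N2-N3-N4-N5-Base: 30+20+35+10+24+21 = 140
Base-N1-N2-N3-N5-N4-Base: 30+20+35+33+24+34 = 176
Base-N1-N2-N4-N3-N5-Base: 30+20+26+10+33+21 = 140
Base-N1-N2-N4-N5-N3-Base: 30+20+26+24+33+27 = 160
Base-N1-N2-N5-N3-N4-Base: 30+20+6+33+10+34 = 133
Base-N1-N2-N5-N4-N3-Base: 30+20+6+24+10+27 = 117
Base-N1-N3-N2-N4-N5-Base: 30+15+35+26+24+21 = 151
Base-N1-N3-N2-N5-N4-Base: 30+15+35+6+24+34 = 144
Base-N1-N3-N4-N2-N5-Base: 30+15+10+26+6+21 = 108
Base-N1-N3-N4-N5-N2-Base: 30+15+10+24+6+22 = 107
Base-N1-N3-N5-N2-N4-Base: 30+15+33+6+26+34 = 144
Base-N1-N3-N5-N4-N2-Base: 30+15+33+24+26+22 = 150
Base-N1-N4-N2-N3-N5-Base: 30+6+26+35+33+21 = 151
Base-N1-N4-N2-N5-N3-Base: 30+6+26+6+33+27 = 128
… (46 more)
Base-N2-N5-N1-N4-N3-Base: 22+6+18+6+10+27 = 89  ← best
The minimum is 89.
One optimal route: Base → N2 → N5 → N1 → N4 → N3 → Base (or its reverse).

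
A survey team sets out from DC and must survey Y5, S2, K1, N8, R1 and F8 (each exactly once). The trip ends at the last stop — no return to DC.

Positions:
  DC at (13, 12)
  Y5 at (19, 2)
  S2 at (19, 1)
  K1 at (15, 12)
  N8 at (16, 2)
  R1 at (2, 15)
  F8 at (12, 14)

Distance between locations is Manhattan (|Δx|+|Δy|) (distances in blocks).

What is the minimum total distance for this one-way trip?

There are 6! = 720 possible orderings.
DC - Y5 - S2 - K1 - N8 - R1 - F8: 16+1+15+11+27+11 = 81
DC - Y5 - S2 - K1 - N8 - F8 - R1: 16+1+15+11+16+11 = 70
DC - Y5 - S2 - K1 - R1 - N8 - F8: 16+1+15+16+27+16 = 91
DC - Y5 - S2 - K1 - R1 - F8 - N8: 16+1+15+16+11+16 = 75
DC - Y5 - S2 - K1 - F8 - N8 - R1: 16+1+15+5+16+27 = 80
DC - Y5 - S2 - K1 - F8 - R1 - N8: 16+1+15+5+11+27 = 75
DC - Y5 - S2 - N8 - K1 - R1 - F8: 16+1+4+11+16+11 = 59
DC - Y5 - S2 - N8 - K1 - F8 - R1: 16+1+4+11+5+11 = 48
… (712 more)
DC - R1 - F8 - K1 - N8 - Y5 - S2: 14+11+5+11+3+1 = 45  ← best
The minimum is 45.
One shortest path: DC → R1 → F8 → K1 → N8 → Y5 → S2.

Minimum one-way distance = 45 blocks.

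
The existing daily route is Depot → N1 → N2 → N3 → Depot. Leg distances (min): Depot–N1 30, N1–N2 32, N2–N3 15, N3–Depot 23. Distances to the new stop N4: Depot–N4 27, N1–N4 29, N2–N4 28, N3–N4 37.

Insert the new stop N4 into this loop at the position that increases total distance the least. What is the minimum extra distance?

Minimum extra distance: 25 min, inserting N4 between N1 and N2.

Insertion cost between consecutive stops i–j is d(i,N4) + d(N4,j) − d(i,j):
  between Depot and N1: 27 + 29 − 30 = 26
  between N1 and N2: 29 + 28 − 32 = 25
  between N2 and N3: 28 + 37 − 15 = 50
  between N3 and Depot: 37 + 27 − 23 = 41
Cheapest insertion is between N1 and N2, adding 25.
New total = 100 + 25 = 125.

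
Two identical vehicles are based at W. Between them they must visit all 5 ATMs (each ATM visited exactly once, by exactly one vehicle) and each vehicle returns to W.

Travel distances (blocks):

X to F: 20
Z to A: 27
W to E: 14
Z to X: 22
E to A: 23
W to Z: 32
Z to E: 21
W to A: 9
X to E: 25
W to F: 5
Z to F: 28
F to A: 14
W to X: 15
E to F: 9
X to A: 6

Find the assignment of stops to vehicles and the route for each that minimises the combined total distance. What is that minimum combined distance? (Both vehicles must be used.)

Check every non-empty split of the stops between the two vehicles; for each half take its own optimal tour:
  {Z} + {X, E, F, A}: 64 + 54 = 118
  {X} + {Z, E, F, A}: 30 + 71 = 101
  {Z, X} + {E, F, A}: 69 + 46 = 115
  {E} + {Z, X, F, A}: 28 + 70 = 98
  {Z, E} + {X, F, A}: 67 + 40 = 107
  {X, E} + {Z, F, A}: 54 + 69 = 123
  … (15 splits in total)
  {F} + {Z, X, E, A}: 10 + 72 = 82  ← best
Best: vehicle 1 W → F → W = 10; vehicle 2 W → E → Z → X → A → W = 72; combined 82.

82 blocks — the smallest possible combined total.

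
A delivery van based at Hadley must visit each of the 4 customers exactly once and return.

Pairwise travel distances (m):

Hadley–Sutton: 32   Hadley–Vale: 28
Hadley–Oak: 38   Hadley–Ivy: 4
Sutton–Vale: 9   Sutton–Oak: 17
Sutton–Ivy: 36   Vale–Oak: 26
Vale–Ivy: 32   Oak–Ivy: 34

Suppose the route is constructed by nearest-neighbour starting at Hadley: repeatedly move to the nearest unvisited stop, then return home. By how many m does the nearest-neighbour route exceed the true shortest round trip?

From Hadley: Ivy=4, Vale=28, Sutton=32, Oak=38 → choose Ivy (4).
From Ivy: Vale=32, Oak=34, Sutton=36 → choose Vale (32).
From Vale: Sutton=9, Oak=26 → choose Sutton (9).
From Sutton: Oak=17 → choose Oak (17).
NN route Hadley → Ivy → Vale → Sutton → Oak → Hadley costs 100.
Optimal: Hadley → Vale → Sutton → Oak → Ivy → Hadley costs 92 (by enumerating all 12 distinct tours).
Excess = 100 − 92 = 8.

Excess over optimum: 8 m.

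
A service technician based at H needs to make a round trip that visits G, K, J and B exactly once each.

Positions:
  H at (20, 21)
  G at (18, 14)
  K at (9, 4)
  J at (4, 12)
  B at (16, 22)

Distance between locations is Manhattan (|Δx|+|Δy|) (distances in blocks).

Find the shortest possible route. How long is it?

68 blocks — the shortest possible round trip.

H-G-K-J-B-H: 9+19+13+22+5 = 68
H-G-K-B-J-H: 9+19+25+22+25 = 100
H-G-J-K-B-H: 9+16+13+25+5 = 68
H-G-J-B-K-H: 9+16+22+25+28 = 100
H-G-B-K-J-H: 9+10+25+13+25 = 82
H-G-B-J-K-H: 9+10+22+13+28 = 82
H-K-G-J-B-H: 28+19+16+22+5 = 90
H-K-G-B-J-H: 28+19+10+22+25 = 104
H-K-J-G-B-H: 28+13+16+10+5 = 72
H-K-B-G-J-H: 28+25+10+16+25 = 104
H-J-G-K-B-H: 25+16+19+25+5 = 90
H-J-K-G-B-H: 25+13+19+10+5 = 72
The minimum is 68.
One optimal route: H → G → K → J → B → H (or its reverse).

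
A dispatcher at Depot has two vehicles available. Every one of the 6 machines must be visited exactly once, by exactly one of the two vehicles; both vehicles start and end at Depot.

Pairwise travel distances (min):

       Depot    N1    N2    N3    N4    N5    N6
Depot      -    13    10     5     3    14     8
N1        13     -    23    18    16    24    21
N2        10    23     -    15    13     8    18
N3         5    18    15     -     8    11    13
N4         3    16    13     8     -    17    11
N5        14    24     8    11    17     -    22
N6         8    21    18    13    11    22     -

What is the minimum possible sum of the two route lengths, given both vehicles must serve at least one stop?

There are 2^5 − 1 = 31 ways to divide the 6 stops into two non-empty groups. For each, the best each vehicle can do is its own shortest tour through its group:
  {N1} + {N2, N3, N4, N5, N6}: 26 + 56 = 82
  {N2} + {N1, N3, N4, N5, N6}: 20 + 75 = 95
  {N1, N2} + {N3, N4, N5, N6}: 46 + 52 = 98
  {N3} + {N1, N2, N4, N5, N6}: 10 + 77 = 87
  {N1, N3} + {N2, N4, N5, N6}: 36 + 54 = 90
  {N2, N3} + {N1, N4, N5, N6}: 30 + 73 = 103
  … (31 splits in total)
Best: vehicle 1 Depot → N1 → Depot = 26; vehicle 2 Depot → N2 → N5 → N3 → N4 → N6 → Depot = 56; combined 82.

Minimum combined distance: 82 min.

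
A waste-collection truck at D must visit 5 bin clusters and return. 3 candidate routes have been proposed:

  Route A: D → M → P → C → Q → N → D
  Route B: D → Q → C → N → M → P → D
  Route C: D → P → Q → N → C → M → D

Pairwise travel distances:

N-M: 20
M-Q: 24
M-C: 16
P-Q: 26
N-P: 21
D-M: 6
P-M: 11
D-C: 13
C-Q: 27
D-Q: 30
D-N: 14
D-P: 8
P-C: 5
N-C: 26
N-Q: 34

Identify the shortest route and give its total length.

Route A: 6 + 11 + 5 + 27 + 34 + 14 = 97
Route B: 30 + 27 + 26 + 20 + 11 + 8 = 122
Route C: 8 + 26 + 34 + 26 + 16 + 6 = 116

Shortest is Route A, total 97.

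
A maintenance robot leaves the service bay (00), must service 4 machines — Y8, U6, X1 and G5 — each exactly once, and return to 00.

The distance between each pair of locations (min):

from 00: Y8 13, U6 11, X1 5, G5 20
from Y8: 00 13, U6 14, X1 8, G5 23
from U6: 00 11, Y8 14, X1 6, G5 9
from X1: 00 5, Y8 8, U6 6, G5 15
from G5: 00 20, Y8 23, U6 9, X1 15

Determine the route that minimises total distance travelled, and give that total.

With 4 stops there are 4!/2 = 12 distinct round trips (a route and its reverse cost the same).
00 - Y8 - U6 - X1 - G5 - 00: 13+14+6+15+20 = 68
00 - Y8 - U6 - G5 - X1 - 00: 13+14+9+15+5 = 56
00 - Y8 - X1 - U6 - G5 - 00: 13+8+6+9+20 = 56
00 - Y8 - X1 - G5 - U6 - 00: 13+8+15+9+11 = 56
00 - Y8 - G5 - U6 - X1 - 00: 13+23+9+6+5 = 56
00 - Y8 - G5 - X1 - U6 - 00: 13+23+15+6+11 = 68
00 - U6 - Y8 - X1 - G5 - 00: 11+14+8+15+20 = 68
00 - U6 - Y8 - G5 - X1 - 00: 11+14+23+15+5 = 68
00 - U6 - X1 - Y8 - G5 - 00: 11+6+8+23+20 = 68
00 - U6 - G5 - Y8 - X1 - 00: 11+9+23+8+5 = 56
00 - X1 - Y8 - U6 - G5 - 00: 5+8+14+9+20 = 56
00 - X1 - U6 - Y8 - G5 - 00: 5+6+14+23+20 = 68
The minimum is 56.
One optimal route: 00 → Y8 → U6 → G5 → X1 → 00 (or its reverse).

Minimum total distance: 56 min.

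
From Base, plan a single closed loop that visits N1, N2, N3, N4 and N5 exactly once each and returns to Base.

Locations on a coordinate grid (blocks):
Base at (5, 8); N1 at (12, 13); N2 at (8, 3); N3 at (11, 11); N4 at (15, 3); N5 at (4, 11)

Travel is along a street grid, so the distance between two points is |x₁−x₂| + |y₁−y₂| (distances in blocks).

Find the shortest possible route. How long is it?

Shortest round trip = 42 blocks.

Base - N1 - N2 - N3 - N4 - N5 - Base: 12+14+11+12+19+4 = 72
Base - N1 - N2 - N3 - N5 - N4 - Base: 12+14+11+7+19+15 = 78
Base - N1 - N2 - N4 - N3 - N5 - Base: 12+14+7+12+7+4 = 56
Base - N1 - N2 - N4 - N5 - N3 - Base: 12+14+7+19+7+9 = 68
Base - N1 - N2 - N5 - N3 - N4 - Base: 12+14+12+7+12+15 = 72
Base - N1 - N2 - N5 - N4 - N3 - Base: 12+14+12+19+12+9 = 78
Base - N1 - N3 - N2 - N4 - N5 - Base: 12+3+11+7+19+4 = 56
Base - N1 - N3 - N2 - N5 - N4 - Base: 12+3+11+12+19+15 = 72
Base - N1 - N3 - N4 - N2 - N5 - Base: 12+3+12+7+12+4 = 50
Base - N1 - N3 - N4 - N5 - N2 - Base: 12+3+12+19+12+8 = 66
Base - N1 - N3 - N5 - N2 - N4 - Base: 12+3+7+12+7+15 = 56
Base - N1 - N3 - N5 - N4 - N2 - Base: 12+3+7+19+7+8 = 56
Base - N1 - N4 - N2 - N3 - N5 - Base: 12+13+7+11+7+4 = 54
Base - N1 - N4 - N2 - N5 - N3 - Base: 12+13+7+12+7+9 = 60
… (46 more)
Base - N2 - N4 - N1 - N3 - N5 - Base: 8+7+13+3+7+4 = 42  ← best
The minimum is 42.
One optimal route: Base → N2 → N4 → N1 → N3 → N5 → Base (or its reverse).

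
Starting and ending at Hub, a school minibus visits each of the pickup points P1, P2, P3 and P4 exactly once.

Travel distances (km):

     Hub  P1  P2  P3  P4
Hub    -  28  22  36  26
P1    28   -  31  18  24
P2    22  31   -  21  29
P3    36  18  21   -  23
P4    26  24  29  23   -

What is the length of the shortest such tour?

There are 12 distinct closed tours to check (reversals are equivalent).
Hub→P1→P2→P3→P4→Hub: 28+31+21+23+26 = 129
Hub→P1→P2→P4→P3→Hub: 28+31+29+23+36 = 147
Hub→P1→P3→P2→P4→Hub: 28+18+21+29+26 = 122
Hub→P1→P3→P4→P2→Hub: 28+18+23+29+22 = 120
Hub→P1→P4→P2→P3→Hub: 28+24+29+21+36 = 138
Hub→P1→P4→P3→P2→Hub: 28+24+23+21+22 = 118
Hub→P2→P1→P3→P4→Hub: 22+31+18+23+26 = 120
Hub→P2→P1→P4→P3→Hub: 22+31+24+23+36 = 136
Hub→P2→P3→P1→P4→Hub: 22+21+18+24+26 = 111
Hub→P2→P4→P1→P3→Hub: 22+29+24+18+36 = 129
Hub→P3→P1→P2→P4→Hub: 36+18+31+29+26 = 140
Hub→P3→P2→P1→P4→Hub: 36+21+31+24+26 = 138
The minimum is 111.
One optimal route: Hub → P2 → P3 → P1 → P4 → Hub (or its reverse).

111 km — the shortest possible round trip.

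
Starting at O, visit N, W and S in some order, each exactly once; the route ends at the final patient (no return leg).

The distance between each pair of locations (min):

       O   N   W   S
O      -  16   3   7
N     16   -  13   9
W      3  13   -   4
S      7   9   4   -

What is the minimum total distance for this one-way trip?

There are 3! = 6 possible orderings.
O - N - W - S: 16+13+4 = 33
O - N - S - W: 16+9+4 = 29
O - W - N - S: 3+13+9 = 25
O - W - S - N: 3+4+9 = 16
O - S - N - W: 7+9+13 = 29
O - S - W - N: 7+4+13 = 24
The minimum is 16.
One shortest path: O → W → S → N.

Minimum one-way distance = 16 min.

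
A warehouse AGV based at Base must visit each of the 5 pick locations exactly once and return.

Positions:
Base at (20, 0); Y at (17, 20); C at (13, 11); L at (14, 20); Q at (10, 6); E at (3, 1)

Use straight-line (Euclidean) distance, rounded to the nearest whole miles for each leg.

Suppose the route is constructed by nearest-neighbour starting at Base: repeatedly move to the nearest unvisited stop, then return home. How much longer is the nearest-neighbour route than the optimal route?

Base: Q=12, C=13, E=17, Y=20, L=21 ⇒ Q
Q: C=6, E=9, L=15, Y=16 ⇒ C
C: L=9, Y=10, E=14 ⇒ L
L: Y=3, E=22 ⇒ Y
Y: E=24 ⇒ E
NN route Base → Q → C → L → Y → E → Base costs 71.
Optimal: Base → Y → L → C → Q → E → Base costs 64 (by enumerating all 60 distinct tours).
Excess = 71 − 64 = 7.

7 miles longer than the optimal tour.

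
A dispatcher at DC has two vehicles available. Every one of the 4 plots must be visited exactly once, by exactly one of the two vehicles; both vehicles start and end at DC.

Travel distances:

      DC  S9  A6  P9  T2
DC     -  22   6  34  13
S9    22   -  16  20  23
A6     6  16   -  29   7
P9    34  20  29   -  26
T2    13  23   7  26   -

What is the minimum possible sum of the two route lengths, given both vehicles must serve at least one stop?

Try each way of splitting the stops between the two vehicles (each non-empty) and, for each split, find the best tour for each vehicle:
  {S9} + {A6, P9, T2}: 44 + 73 = 117
  {A6} + {S9, P9, T2}: 12 + 81 = 93
  {S9, A6} + {P9, T2}: 44 + 73 = 117
  {P9} + {S9, A6, T2}: 68 + 58 = 126
  {S9, P9} + {A6, T2}: 76 + 26 = 102
  {A6, P9} + {S9, T2}: 69 + 58 = 127
  … (7 splits in total)
Best: vehicle 1 DC → A6 → DC = 12; vehicle 2 DC → S9 → P9 → T2 → DC = 81; combined 93.

Minimum combined distance: 93.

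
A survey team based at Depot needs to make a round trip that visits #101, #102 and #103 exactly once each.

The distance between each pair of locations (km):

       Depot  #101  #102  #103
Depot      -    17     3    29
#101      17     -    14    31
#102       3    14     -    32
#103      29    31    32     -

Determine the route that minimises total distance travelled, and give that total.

With 3 stops there are 3!/2 = 3 distinct round trips (a route and its reverse cost the same).
Depot - #101 - #102 - #103 - Depot: 17+14+32+29 = 92
Depot - #101 - #103 - #102 - Depot: 17+31+32+3 = 83
Depot - #102 - #101 - #103 - Depot: 3+14+31+29 = 77
The minimum is 77.
One optimal route: Depot → #102 → #101 → #103 → Depot (or its reverse).

Minimum total distance: 77 km.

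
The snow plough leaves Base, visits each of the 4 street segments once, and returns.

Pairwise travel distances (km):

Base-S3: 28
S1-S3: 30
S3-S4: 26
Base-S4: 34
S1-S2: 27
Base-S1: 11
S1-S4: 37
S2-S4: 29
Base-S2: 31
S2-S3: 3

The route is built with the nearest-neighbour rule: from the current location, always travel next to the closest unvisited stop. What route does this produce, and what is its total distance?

101 km along Base → S1 → S2 → S3 → S4 → Base.

Base → [S1:11 / S3:28 / S2:31 / S4:34] → S1 (11)
S1 → [S2:27 / S3:30 / S4:37] → S2 (27)
S2 → [S3:3 / S4:29] → S3 (3)
S3 → [S4:26] → S4 (26)
Return S4→Base: 34.
Total = 11 + 27 + 3 + 26 + 34 = 101.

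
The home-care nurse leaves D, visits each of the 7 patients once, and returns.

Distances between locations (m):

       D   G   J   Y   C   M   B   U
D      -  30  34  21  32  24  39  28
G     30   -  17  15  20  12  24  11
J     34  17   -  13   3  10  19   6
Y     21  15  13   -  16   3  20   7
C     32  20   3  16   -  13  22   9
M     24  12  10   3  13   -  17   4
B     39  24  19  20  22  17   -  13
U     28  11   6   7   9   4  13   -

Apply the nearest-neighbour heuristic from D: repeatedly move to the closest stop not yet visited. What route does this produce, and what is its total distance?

120 m along D → Y → M → U → J → C → G → B → D.

At D the remaining stops are Y 21, M 24, U 28, G 30, C 32, J 34, B 39; go to Y.
At Y the remaining stops are M 3, U 7, J 13, G 15, C 16, B 20; go to M.
At M the remaining stops are U 4, J 10, G 12, C 13, B 17; go to U.
At U the remaining stops are J 6, C 9, G 11, B 13; go to J.
At J the remaining stops are C 3, G 17, B 19; go to C.
At C the remaining stops are G 20, B 22; go to G.
At G the remaining stops are B 24; go to B.
Return B→D: 39.
Total = 21 + 3 + 4 + 6 + 3 + 20 + 24 + 39 = 120.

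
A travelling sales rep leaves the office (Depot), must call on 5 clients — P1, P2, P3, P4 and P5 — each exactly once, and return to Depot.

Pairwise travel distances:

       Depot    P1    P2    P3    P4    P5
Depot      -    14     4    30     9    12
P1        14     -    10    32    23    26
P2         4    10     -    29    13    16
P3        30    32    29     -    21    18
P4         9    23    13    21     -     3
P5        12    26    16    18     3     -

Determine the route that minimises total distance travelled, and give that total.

Shortest round trip = 76.

Depot→P1→P2→P3→P4→P5→Depot: 14+10+29+21+3+12 = 89
Depot→P1→P2→P3→P5→P4→Depot: 14+10+29+18+3+9 = 83
Depot→P1→P2→P4→P3→P5→Depot: 14+10+13+21+18+12 = 88
Depot→P1→P2→P4→P5→P3→Depot: 14+10+13+3+18+30 = 88
Depot→P1→P2→P5→P3→P4→Depot: 14+10+16+18+21+9 = 88
Depot→P1→P2→P5→P4→P3→Depot: 14+10+16+3+21+30 = 94
Depot→P1→P3→P2→P4→P5→Depot: 14+32+29+13+3+12 = 103
Depot→P1→P3→P2→P5→P4→Depot: 14+32+29+16+3+9 = 103
Depot→P1→P3→P4→P2→P5→Depot: 14+32+21+13+16+12 = 108
Depot→P1→P3→P4→P5→P2→Depot: 14+32+21+3+16+4 = 90
Depot→P1→P3→P5→P2→P4→Depot: 14+32+18+16+13+9 = 102
Depot→P1→P3→P5→P4→P2→Depot: 14+32+18+3+13+4 = 84
Depot→P1→P4→P2→P3→P5→Depot: 14+23+13+29+18+12 = 109
Depot→P1→P4→P2→P5→P3→Depot: 14+23+13+16+18+30 = 114
… (46 more)
Depot→P2→P1→P3→P5→P4→Depot: 4+10+32+18+3+9 = 76  ← best
The minimum is 76.
One optimal route: Depot → P2 → P1 → P3 → P5 → P4 → Depot (or its reverse).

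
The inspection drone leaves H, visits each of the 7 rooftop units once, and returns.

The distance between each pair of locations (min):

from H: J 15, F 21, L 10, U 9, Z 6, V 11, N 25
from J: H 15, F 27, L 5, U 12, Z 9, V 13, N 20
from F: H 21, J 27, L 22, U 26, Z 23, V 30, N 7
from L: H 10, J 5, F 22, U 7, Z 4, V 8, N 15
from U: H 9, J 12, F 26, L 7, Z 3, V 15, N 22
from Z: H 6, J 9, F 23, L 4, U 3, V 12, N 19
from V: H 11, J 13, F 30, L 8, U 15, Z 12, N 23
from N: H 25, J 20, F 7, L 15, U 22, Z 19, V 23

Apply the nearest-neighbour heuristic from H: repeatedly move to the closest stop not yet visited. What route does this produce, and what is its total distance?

From H: distances to unvisited — Z=6, U=9, L=10, V=11, J=15, F=21, N=25. Nearest is Z (6).
From Z: distances to unvisited — U=3, L=4, J=9, V=12, N=19, F=23. Nearest is U (3).
From U: distances to unvisited — L=7, J=12, V=15, N=22, F=26. Nearest is L (7).
From L: distances to unvisited — J=5, V=8, N=15, F=22. Nearest is J (5).
From J: distances to unvisited — V=13, N=20, F=27. Nearest is V (13).
From V: distances to unvisited — N=23, F=30. Nearest is N (23).
From N: distances to unvisited — F=7. Nearest is F (7).
Return F→H: 21.
Total = 6 + 3 + 7 + 5 + 13 + 23 + 7 + 21 = 85.

Nearest-neighbour total = 85 min; route H → Z → U → L → J → V → N → F → H.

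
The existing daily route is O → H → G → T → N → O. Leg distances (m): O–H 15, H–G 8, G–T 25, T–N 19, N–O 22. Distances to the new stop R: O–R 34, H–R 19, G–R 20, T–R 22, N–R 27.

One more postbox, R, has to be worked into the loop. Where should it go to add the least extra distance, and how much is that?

Adding 17 m by placing R on the G–T leg.

Insertion cost between consecutive stops i–j is d(i,R) + d(R,j) − d(i,j):
  between O and H: 34 + 19 − 15 = 38
  between H and G: 19 + 20 − 8 = 31
  between G and T: 20 + 22 − 25 = 17
  between T and N: 22 + 27 − 19 = 30
  between N and O: 27 + 34 − 22 = 39
Cheapest insertion is between G and T, adding 17.
New total = 89 + 17 = 106.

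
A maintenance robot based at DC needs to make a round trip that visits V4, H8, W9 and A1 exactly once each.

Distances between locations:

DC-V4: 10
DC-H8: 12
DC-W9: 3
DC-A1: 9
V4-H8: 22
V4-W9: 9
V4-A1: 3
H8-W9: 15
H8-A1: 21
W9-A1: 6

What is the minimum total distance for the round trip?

Minimum total distance: 46.

With 4 stops there are 4!/2 = 12 distinct round trips (a route and its reverse cost the same).
DC - V4 - H8 - W9 - A1 - DC: 10+22+15+6+9 = 62
DC - V4 - H8 - A1 - W9 - DC: 10+22+21+6+3 = 62
DC - V4 - W9 - H8 - A1 - DC: 10+9+15+21+9 = 64
DC - V4 - W9 - A1 - H8 - DC: 10+9+6+21+12 = 58
DC - V4 - A1 - H8 - W9 - DC: 10+3+21+15+3 = 52
DC - V4 - A1 - W9 - H8 - DC: 10+3+6+15+12 = 46
DC - H8 - V4 - W9 - A1 - DC: 12+22+9+6+9 = 58
DC - H8 - V4 - A1 - W9 - DC: 12+22+3+6+3 = 46
DC - H8 - W9 - V4 - A1 - DC: 12+15+9+3+9 = 48
DC - H8 - A1 - V4 - W9 - DC: 12+21+3+9+3 = 48
DC - W9 - V4 - H8 - A1 - DC: 3+9+22+21+9 = 64
DC - W9 - H8 - V4 - A1 - DC: 3+15+22+3+9 = 52
The minimum is 46.
One optimal route: DC → V4 → A1 → W9 → H8 → DC (or its reverse).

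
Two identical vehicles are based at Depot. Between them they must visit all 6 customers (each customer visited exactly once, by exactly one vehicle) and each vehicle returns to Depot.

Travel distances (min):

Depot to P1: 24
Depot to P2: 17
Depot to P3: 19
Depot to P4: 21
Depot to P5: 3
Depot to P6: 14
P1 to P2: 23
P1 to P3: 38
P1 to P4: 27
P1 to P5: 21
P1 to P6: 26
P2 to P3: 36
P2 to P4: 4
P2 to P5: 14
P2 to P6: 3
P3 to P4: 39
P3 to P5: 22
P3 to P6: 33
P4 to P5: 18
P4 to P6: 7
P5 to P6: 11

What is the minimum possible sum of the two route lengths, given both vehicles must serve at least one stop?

110 min — the smallest possible combined total.

There are 2^5 − 1 = 31 ways to divide the 6 stops into two non-empty groups. For each, the best each vehicle can do is its own shortest tour through its group:
  {P1} + {P2, P3, P4, P5, P6}: 48 + 79 = 127
  {P2} + {P1, P3, P4, P5, P6}: 34 + 105 = 139
  {P1, P2} + {P3, P4, P5, P6}: 64 + 79 = 143
  {P3} + {P1, P2, P4, P5, P6}: 38 + 72 = 110
  {P1, P3} + {P2, P4, P5, P6}: 81 + 42 = 123
  {P2, P3} + {P1, P4, P5, P6}: 72 + 72 = 144
  … (31 splits in total)
Best: vehicle 1 Depot → P3 → Depot = 38; vehicle 2 Depot → P1 → P2 → P4 → P6 → P5 → Depot = 72; combined 110.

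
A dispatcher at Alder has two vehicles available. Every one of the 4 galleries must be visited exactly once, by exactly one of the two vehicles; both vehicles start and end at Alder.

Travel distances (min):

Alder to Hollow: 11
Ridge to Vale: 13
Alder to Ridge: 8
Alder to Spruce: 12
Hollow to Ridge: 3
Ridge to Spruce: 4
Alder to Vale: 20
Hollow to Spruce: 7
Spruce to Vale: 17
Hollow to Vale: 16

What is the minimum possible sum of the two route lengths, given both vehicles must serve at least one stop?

There are 2^3 − 1 = 7 ways to divide the 4 stops into two non-empty groups. For each, the best each vehicle can do is its own shortest tour through its group:
  {Hollow} + {Ridge, Spruce, Vale}: 22 + 49 = 71
  {Ridge} + {Hollow, Spruce, Vale}: 16 + 55 = 71
  {Hollow, Ridge} + {Spruce, Vale}: 22 + 49 = 71
  {Spruce} + {Hollow, Ridge, Vale}: 24 + 47 = 71
  {Hollow, Spruce} + {Ridge, Vale}: 30 + 41 = 71
  {Ridge, Spruce} + {Hollow, Vale}: 24 + 47 = 71
  … (7 splits in total)
  {Hollow, Ridge, Spruce} + {Vale}: 30 + 40 = 70  ← best
Best: vehicle 1 Alder → Hollow → Ridge → Spruce → Alder = 30; vehicle 2 Alder → Vale → Alder = 40; combined 70.

70 min — the smallest possible combined total.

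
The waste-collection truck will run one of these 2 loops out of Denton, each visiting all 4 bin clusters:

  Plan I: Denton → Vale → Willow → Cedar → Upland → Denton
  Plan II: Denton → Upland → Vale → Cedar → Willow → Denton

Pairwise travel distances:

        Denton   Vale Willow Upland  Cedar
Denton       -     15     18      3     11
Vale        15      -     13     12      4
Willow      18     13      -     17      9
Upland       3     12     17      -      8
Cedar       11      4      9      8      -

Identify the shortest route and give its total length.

Plan I: 15 + 13 + 9 + 8 + 3 = 48
Plan II: 3 + 12 + 4 + 9 + 18 = 46

Shortest is Plan II, total 46.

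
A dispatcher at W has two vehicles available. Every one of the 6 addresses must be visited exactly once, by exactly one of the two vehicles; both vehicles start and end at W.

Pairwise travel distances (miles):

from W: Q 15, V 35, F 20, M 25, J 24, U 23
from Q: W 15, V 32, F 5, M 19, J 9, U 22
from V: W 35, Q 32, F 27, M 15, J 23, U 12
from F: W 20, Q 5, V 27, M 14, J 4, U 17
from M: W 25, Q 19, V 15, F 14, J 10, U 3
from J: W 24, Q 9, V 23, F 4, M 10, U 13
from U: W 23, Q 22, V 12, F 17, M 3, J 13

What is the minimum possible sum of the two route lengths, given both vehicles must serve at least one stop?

Minimum combined distance: 114 miles.

Try each way of splitting the stops between the two vehicles (each non-empty) and, for each split, find the best tour for each vehicle:
  {Q} + {V, F, M, J, U}: 30 + 84 = 114
  {V} + {Q, F, M, J, U}: 70 + 60 = 130
  {Q, V} + {F, M, J, U}: 82 + 60 = 142
  {F} + {Q, V, M, J, U}: 40 + 84 = 124
  {Q, F} + {V, M, J, U}: 40 + 84 = 124
  {V, F} + {Q, M, J, U}: 82 + 60 = 142
  … (31 splits in total)
Best: vehicle 1 W → Q → W = 30; vehicle 2 W → V → U → M → J → F → W = 84; combined 114.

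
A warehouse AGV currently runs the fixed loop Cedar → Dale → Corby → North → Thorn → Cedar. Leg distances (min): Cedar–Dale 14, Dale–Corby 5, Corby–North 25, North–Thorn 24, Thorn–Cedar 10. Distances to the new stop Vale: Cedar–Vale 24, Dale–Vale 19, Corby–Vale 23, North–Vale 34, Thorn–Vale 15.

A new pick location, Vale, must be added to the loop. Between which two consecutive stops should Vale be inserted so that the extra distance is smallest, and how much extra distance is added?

Adding 25 min by placing Vale on the North–Thorn leg.

Insertion cost between consecutive stops i–j is d(i,Vale) + d(Vale,j) − d(i,j):
  between Cedar and Dale: 24 + 19 − 14 = 29
  between Dale and Corby: 19 + 23 − 5 = 37
  between Corby and North: 23 + 34 − 25 = 32
  between North and Thorn: 34 + 15 − 24 = 25
  between Thorn and Cedar: 15 + 24 − 10 = 29
Cheapest insertion is between North and Thorn, adding 25.
New total = 78 + 25 = 103.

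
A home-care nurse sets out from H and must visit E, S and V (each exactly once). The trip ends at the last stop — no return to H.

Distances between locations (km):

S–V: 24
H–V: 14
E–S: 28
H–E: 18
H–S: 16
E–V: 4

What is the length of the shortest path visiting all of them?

Minimum one-way distance = 44 km.

There are 3! = 6 possible orderings.
H - E - S - V: 18+28+24 = 70
H - E - V - S: 18+4+24 = 46
H - S - E - V: 16+28+4 = 48
H - S - V - E: 16+24+4 = 44
H - V - E - S: 14+4+28 = 46
H - V - S - E: 14+24+28 = 66
The minimum is 44.
One shortest path: H → S → V → E.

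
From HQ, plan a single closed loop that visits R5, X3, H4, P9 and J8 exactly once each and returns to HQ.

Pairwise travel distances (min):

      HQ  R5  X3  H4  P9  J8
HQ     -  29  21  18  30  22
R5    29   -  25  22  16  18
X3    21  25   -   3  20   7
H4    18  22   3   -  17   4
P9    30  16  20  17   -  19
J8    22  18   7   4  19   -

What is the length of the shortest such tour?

92 min — the shortest possible round trip.

HQ → R5 → X3 → H4 → P9 → J8 → HQ: 29+25+3+17+19+22 = 115
HQ → R5 → X3 → H4 → J8 → P9 → HQ: 29+25+3+4+19+30 = 110
HQ → R5 → X3 → P9 → H4 → J8 → HQ: 29+25+20+17+4+22 = 117
HQ → R5 → X3 → P9 → J8 → H4 → HQ: 29+25+20+19+4+18 = 115
HQ → R5 → X3 → J8 → H4 → P9 → HQ: 29+25+7+4+17+30 = 112
HQ → R5 → X3 → J8 → P9 → H4 → HQ: 29+25+7+19+17+18 = 115
HQ → R5 → H4 → X3 → P9 → J8 → HQ: 29+22+3+20+19+22 = 115
HQ → R5 → H4 → X3 → J8 → P9 → HQ: 29+22+3+7+19+30 = 110
HQ → R5 → H4 → P9 → X3 → J8 → HQ: 29+22+17+20+7+22 = 117
HQ → R5 → H4 → P9 → J8 → X3 → HQ: 29+22+17+19+7+21 = 115
HQ → R5 → H4 → J8 → X3 → P9 → HQ: 29+22+4+7+20+30 = 112
HQ → R5 → H4 → J8 → P9 → X3 → HQ: 29+22+4+19+20+21 = 115
HQ → R5 → P9 → X3 → H4 → J8 → HQ: 29+16+20+3+4+22 = 94
HQ → R5 → P9 → X3 → J8 → H4 → HQ: 29+16+20+7+4+18 = 94
… (46 more)
HQ → R5 → P9 → J8 → X3 → H4 → HQ: 29+16+19+7+3+18 = 92  ← best
The minimum is 92.
One optimal route: HQ → R5 → P9 → J8 → X3 → H4 → HQ (or its reverse).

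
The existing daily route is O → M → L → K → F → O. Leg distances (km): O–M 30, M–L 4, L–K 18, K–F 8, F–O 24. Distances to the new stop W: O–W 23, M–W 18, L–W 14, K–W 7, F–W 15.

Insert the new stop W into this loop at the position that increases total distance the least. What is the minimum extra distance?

Insertion cost between consecutive stops i–j is d(i,W) + d(W,j) − d(i,j):
  between O and M: 23 + 18 − 30 = 11
  between M and L: 18 + 14 − 4 = 28
  between L and K: 14 + 7 − 18 = 3
  between K and F: 7 + 15 − 8 = 14
  between F and O: 15 + 23 − 24 = 14
Cheapest insertion is between L and K, adding 3.
New total = 84 + 3 = 87.

Adding 3 km by placing W on the L–K leg.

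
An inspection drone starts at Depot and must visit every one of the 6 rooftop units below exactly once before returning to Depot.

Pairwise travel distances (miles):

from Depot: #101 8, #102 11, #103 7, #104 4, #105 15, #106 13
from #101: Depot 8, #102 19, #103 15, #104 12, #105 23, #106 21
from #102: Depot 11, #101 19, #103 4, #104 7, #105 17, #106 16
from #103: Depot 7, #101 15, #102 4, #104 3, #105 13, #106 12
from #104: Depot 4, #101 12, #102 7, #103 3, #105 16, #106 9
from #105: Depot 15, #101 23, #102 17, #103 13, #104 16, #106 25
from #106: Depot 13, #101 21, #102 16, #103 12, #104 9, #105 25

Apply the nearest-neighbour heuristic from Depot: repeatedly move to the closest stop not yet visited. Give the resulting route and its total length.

At Depot the remaining stops are #104 4, #103 7, #101 8, #102 11, #106 13, #105 15; go to #104.
At #104 the remaining stops are #103 3, #102 7, #106 9, #101 12, #105 16; go to #103.
At #103 the remaining stops are #102 4, #106 12, #105 13, #101 15; go to #102.
At #102 the remaining stops are #106 16, #105 17, #101 19; go to #106.
At #106 the remaining stops are #101 21, #105 25; go to #101.
At #101 the remaining stops are #105 23; go to #105.
Return #105→Depot: 15.
Total = 4 + 3 + 4 + 16 + 21 + 23 + 15 = 86.

86 miles along Depot → #104 → #103 → #102 → #106 → #101 → #105 → Depot.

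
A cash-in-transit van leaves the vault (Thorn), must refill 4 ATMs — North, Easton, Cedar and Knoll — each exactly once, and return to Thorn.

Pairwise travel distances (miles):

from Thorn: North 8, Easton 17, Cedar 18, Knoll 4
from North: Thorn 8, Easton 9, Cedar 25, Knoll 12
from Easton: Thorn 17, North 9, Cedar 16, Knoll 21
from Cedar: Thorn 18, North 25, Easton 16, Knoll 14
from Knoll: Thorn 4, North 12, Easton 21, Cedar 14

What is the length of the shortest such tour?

With 4 stops there are 4!/2 = 12 distinct round trips (a route and its reverse cost the same).
Thorn - North - Easton - Cedar - Knoll - Thorn: 8+9+16+14+4 = 51
Thorn - North - Easton - Knoll - Cedar - Thorn: 8+9+21+14+18 = 70
Thorn - North - Cedar - Easton - Knoll - Thorn: 8+25+16+21+4 = 74
Thorn - North - Cedar - Knoll - Easton - Thorn: 8+25+14+21+17 = 85
Thorn - North - Knoll - Easton - Cedar - Thorn: 8+12+21+16+18 = 75
Thorn - North - Knoll - Cedar - Easton - Thorn: 8+12+14+16+17 = 67
Thorn - Easton - North - Cedar - Knoll - Thorn: 17+9+25+14+4 = 69
Thorn - Easton - North - Knoll - Cedar - Thorn: 17+9+12+14+18 = 70
Thorn - Easton - Cedar - North - Knoll - Thorn: 17+16+25+12+4 = 74
Thorn - Easton - Knoll - North - Cedar - Thorn: 17+21+12+25+18 = 93
Thorn - Cedar - North - Easton - Knoll - Thorn: 18+25+9+21+4 = 77
Thorn - Cedar - Easton - North - Knoll - Thorn: 18+16+9+12+4 = 59
The minimum is 51.
One optimal route: Thorn → North → Easton → Cedar → Knoll → Thorn (or its reverse).

Minimum total distance: 51 miles.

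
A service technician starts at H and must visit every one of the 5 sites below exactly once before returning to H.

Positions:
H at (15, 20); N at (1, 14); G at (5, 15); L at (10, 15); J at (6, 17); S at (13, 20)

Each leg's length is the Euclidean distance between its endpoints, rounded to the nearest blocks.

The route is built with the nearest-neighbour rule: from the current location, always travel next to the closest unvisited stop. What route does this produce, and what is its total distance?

Nearest-neighbour total = 33 blocks; route H → S → L → J → G → N → H.

From H: distances to unvisited — S=2, L=7, J=9, G=11, N=15. Nearest is S (2).
From S: distances to unvisited — L=6, J=8, G=9, N=13. Nearest is L (6).
From L: distances to unvisited — J=4, G=5, N=9. Nearest is J (4).
From J: distances to unvisited — G=2, N=6. Nearest is G (2).
From G: distances to unvisited — N=4. Nearest is N (4).
Return N→H: 15.
Total = 2 + 6 + 4 + 2 + 4 + 15 = 33.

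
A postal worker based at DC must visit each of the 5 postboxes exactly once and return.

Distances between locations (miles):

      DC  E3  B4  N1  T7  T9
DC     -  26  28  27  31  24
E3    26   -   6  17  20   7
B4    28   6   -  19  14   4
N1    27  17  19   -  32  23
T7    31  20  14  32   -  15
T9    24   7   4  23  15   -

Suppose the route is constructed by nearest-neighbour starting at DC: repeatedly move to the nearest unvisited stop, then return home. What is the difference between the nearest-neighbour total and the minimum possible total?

From DC: T9=24, E3=26, N1=27, B4=28, T7=31 → choose T9 (24).
From T9: B4=4, E3=7, T7=15, N1=23 → choose B4 (4).
From B4: E3=6, T7=14, N1=19 → choose E3 (6).
From E3: N1=17, T7=20 → choose N1 (17).
From N1: T7=32 → choose T7 (32).
NN route DC → T9 → B4 → E3 → N1 → T7 → DC costs 114.
Optimal: DC → N1 → E3 → B4 → T9 → T7 → DC costs 100 (by enumerating all 60 distinct tours).
Excess = 114 − 100 = 14.

The nearest-neighbour route is 14 miles longer than optimal.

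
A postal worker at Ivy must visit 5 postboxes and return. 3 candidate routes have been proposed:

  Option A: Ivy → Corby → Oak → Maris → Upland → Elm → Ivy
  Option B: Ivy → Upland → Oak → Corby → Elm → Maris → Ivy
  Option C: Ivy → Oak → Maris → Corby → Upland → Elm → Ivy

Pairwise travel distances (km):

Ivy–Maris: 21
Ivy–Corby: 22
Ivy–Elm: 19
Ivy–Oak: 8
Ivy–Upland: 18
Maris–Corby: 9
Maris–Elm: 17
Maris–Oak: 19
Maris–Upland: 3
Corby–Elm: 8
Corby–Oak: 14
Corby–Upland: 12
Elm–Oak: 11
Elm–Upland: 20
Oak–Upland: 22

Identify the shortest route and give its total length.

Shortest is Option C, total 87 km.

Option A: 22 + 14 + 19 + 3 + 20 + 19 = 97
Option B: 18 + 22 + 14 + 8 + 17 + 21 = 100
Option C: 8 + 19 + 9 + 12 + 20 + 19 = 87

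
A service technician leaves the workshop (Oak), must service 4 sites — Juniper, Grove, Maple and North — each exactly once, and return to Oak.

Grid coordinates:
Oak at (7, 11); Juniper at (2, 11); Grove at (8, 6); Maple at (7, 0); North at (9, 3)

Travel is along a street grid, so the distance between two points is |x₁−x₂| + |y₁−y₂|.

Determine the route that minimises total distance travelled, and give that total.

Minimum total distance: 36.

With 4 stops there are 4!/2 = 12 distinct round trips (a route and its reverse cost the same).
Oak - Juniper - Grove - Maple - North - Oak: 5+11+7+5+10 = 38
Oak - Juniper - Grove - North - Maple - Oak: 5+11+4+5+11 = 36
Oak - Juniper - Maple - Grove - North - Oak: 5+16+7+4+10 = 42
Oak - Juniper - Maple - North - Grove - Oak: 5+16+5+4+6 = 36
Oak - Juniper - North - Grove - Maple - Oak: 5+15+4+7+11 = 42
Oak - Juniper - North - Maple - Grove - Oak: 5+15+5+7+6 = 38
Oak - Grove - Juniper - Maple - North - Oak: 6+11+16+5+10 = 48
Oak - Grove - Juniper - North - Maple - Oak: 6+11+15+5+11 = 48
Oak - Grove - Maple - Juniper - North - Oak: 6+7+16+15+10 = 54
Oak - Grove - North - Juniper - Maple - Oak: 6+4+15+16+11 = 52
Oak - Maple - Juniper - Grove - North - Oak: 11+16+11+4+10 = 52
Oak - Maple - Grove - Juniper - North - Oak: 11+7+11+15+10 = 54
The minimum is 36.
One optimal route: Oak → Juniper → Grove → North → Maple → Oak (or its reverse).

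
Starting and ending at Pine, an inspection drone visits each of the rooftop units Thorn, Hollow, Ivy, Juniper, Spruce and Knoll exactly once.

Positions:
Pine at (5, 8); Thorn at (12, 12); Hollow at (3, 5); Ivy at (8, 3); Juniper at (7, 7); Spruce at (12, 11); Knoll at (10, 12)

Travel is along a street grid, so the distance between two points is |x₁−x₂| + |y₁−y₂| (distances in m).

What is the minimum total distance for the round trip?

With 6 stops there are 6!/2 = 360 distinct round trips (a route and its reverse cost the same).
Pine-Thorn-Hollow-Ivy-Juniper-Spruce-Knoll-Pine: 11+16+7+5+9+3+9 = 60
Pine-Thorn-Hollow-Ivy-Juniper-Knoll-Spruce-Pine: 11+16+7+5+8+3+10 = 60
Pine-Thorn-Hollow-Ivy-Spruce-Juniper-Knoll-Pine: 11+16+7+12+9+8+9 = 72
Pine-Thorn-Hollow-Ivy-Spruce-Knoll-Juniper-Pine: 11+16+7+12+3+8+3 = 60
Pine-Thorn-Hollow-Ivy-Knoll-Juniper-Spruce-Pine: 11+16+7+11+8+9+10 = 72
Pine-Thorn-Hollow-Ivy-Knoll-Spruce-Juniper-Pine: 11+16+7+11+3+9+3 = 60
Pine-Thorn-Hollow-Juniper-Ivy-Spruce-Knoll-Pine: 11+16+6+5+12+3+9 = 62
Pine-Thorn-Hollow-Juniper-Ivy-Knoll-Spruce-Pine: 11+16+6+5+11+3+10 = 62
… (352 more)
Pine-Hollow-Ivy-Juniper-Spruce-Thorn-Knoll-Pine: 5+7+5+9+1+2+9 = 38  ← best
The minimum is 38.
One optimal route: Pine → Hollow → Ivy → Juniper → Spruce → Thorn → Knoll → Pine (or its reverse).

Shortest round trip = 38 m.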